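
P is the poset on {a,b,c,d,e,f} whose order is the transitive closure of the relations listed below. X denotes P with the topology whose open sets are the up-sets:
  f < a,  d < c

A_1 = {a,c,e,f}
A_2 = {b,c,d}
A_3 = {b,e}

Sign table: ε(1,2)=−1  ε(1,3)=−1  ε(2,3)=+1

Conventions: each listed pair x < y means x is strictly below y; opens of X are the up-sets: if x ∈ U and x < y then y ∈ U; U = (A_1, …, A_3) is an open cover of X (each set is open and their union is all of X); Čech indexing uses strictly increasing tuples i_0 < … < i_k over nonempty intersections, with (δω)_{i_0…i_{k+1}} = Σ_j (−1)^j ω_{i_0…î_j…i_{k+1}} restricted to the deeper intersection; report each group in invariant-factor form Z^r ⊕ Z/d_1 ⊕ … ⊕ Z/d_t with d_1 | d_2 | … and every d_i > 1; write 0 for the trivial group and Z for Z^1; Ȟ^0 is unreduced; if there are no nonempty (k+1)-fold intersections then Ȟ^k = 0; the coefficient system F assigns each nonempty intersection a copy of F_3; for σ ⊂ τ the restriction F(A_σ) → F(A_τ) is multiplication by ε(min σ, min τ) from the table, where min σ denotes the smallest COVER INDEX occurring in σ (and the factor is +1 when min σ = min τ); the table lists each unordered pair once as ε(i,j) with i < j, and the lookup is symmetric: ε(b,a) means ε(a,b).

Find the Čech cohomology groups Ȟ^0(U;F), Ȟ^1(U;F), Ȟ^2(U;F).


Ȟ^0(U;F) ≅ Z/3,  Ȟ^1(U;F) ≅ Z/3,  Ȟ^2(U;F) ≅ 0

nerve of the cover:
  A12={c} A13={e} A23={b}
C dims 3,3; δ0: rk_F3 2
Ȟ^0 = (3 − 2) − 0 = 1, so Ȟ^0 ≅ Z/3
Ȟ^1 = (3 − 0) − 2 = 1, so Ȟ^1 ≅ Z/3
Ȟ^2 = (0 − 0) − 0 = 0, so Ȟ^2 ≅ 0


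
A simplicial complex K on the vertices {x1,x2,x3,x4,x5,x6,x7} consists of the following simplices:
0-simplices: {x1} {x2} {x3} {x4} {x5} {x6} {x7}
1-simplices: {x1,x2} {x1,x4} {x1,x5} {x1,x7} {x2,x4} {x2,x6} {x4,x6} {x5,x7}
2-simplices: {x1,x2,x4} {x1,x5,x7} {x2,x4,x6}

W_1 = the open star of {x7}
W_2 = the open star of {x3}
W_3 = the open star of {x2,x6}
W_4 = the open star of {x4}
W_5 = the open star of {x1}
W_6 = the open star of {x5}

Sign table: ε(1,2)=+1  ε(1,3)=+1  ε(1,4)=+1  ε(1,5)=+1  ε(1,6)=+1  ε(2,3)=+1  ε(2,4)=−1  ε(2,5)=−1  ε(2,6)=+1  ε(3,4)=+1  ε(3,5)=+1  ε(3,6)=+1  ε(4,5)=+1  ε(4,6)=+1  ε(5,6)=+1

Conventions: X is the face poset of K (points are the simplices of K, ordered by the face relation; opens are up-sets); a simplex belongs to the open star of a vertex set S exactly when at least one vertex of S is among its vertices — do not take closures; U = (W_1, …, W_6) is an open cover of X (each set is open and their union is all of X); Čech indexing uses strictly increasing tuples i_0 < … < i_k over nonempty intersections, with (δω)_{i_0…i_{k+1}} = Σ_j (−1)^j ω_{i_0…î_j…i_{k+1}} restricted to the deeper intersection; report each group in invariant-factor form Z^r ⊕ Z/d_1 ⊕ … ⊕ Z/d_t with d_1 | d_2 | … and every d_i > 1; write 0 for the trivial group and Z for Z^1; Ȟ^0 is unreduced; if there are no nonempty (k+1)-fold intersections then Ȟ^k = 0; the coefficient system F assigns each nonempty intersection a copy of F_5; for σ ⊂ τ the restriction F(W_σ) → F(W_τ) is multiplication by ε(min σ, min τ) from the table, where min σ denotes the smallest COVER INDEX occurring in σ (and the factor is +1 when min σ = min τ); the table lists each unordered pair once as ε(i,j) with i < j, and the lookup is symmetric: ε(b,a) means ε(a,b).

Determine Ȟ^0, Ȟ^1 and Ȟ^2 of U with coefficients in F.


intersection data:
  W1={{x7},{x1,x7},{x5,x7},{x1,x5,x7}} W2={{x3}} W3={{x2},{x6},{x1,x2},{x2,x4},{x2,x6},{x4,x6},{x1,x2,x4},{x2,x4,x6}} W4={{x4},{x1,x4},{x2,x4},{x4,x6},{x1,x2,x4},{x2,x4,x6}} W5={{x1},{x1,x2},{x1,x4},{x1,x5},{x1,x7},{x1,x2,x4},{x1,x5,x7}} W6={{x5},{x1,x5},{x5,x7},{x1,x5,x7}}
  W15={{x1,x7},{x1,x5,x7}} W16={{x5,x7},{x1,x5,x7}} W34={{x2,x4},{x4,x6},{x1,x2,x4},{x2,x4,x6}} W35={{x1,x2},{x1,x2,x4}} W45={{x1,x4},{x1,x2,x4}} W56={{x1,x5},{x1,x5,x7}}
  W156={{x1,x5,x7}} W345={{x1,x2,x4}}
C dims 6,6,2; δ0: rk_F5 4; δ1: rk_F5 2
Ȟ^0 = (6 − 4) − 0 = 2, so Ȟ^0 ≅ Z/5 ⊕ Z/5
Ȟ^1 = (6 − 2) − 4 = 0, so Ȟ^1 ≅ 0
Ȟ^2 = (2 − 0) − 2 = 0, so Ȟ^2 ≅ 0

Ȟ^0(U;F) ≅ Z/5 ⊕ Z/5; Ȟ^1(U;F) ≅ 0; Ȟ^2(U;F) ≅ 0


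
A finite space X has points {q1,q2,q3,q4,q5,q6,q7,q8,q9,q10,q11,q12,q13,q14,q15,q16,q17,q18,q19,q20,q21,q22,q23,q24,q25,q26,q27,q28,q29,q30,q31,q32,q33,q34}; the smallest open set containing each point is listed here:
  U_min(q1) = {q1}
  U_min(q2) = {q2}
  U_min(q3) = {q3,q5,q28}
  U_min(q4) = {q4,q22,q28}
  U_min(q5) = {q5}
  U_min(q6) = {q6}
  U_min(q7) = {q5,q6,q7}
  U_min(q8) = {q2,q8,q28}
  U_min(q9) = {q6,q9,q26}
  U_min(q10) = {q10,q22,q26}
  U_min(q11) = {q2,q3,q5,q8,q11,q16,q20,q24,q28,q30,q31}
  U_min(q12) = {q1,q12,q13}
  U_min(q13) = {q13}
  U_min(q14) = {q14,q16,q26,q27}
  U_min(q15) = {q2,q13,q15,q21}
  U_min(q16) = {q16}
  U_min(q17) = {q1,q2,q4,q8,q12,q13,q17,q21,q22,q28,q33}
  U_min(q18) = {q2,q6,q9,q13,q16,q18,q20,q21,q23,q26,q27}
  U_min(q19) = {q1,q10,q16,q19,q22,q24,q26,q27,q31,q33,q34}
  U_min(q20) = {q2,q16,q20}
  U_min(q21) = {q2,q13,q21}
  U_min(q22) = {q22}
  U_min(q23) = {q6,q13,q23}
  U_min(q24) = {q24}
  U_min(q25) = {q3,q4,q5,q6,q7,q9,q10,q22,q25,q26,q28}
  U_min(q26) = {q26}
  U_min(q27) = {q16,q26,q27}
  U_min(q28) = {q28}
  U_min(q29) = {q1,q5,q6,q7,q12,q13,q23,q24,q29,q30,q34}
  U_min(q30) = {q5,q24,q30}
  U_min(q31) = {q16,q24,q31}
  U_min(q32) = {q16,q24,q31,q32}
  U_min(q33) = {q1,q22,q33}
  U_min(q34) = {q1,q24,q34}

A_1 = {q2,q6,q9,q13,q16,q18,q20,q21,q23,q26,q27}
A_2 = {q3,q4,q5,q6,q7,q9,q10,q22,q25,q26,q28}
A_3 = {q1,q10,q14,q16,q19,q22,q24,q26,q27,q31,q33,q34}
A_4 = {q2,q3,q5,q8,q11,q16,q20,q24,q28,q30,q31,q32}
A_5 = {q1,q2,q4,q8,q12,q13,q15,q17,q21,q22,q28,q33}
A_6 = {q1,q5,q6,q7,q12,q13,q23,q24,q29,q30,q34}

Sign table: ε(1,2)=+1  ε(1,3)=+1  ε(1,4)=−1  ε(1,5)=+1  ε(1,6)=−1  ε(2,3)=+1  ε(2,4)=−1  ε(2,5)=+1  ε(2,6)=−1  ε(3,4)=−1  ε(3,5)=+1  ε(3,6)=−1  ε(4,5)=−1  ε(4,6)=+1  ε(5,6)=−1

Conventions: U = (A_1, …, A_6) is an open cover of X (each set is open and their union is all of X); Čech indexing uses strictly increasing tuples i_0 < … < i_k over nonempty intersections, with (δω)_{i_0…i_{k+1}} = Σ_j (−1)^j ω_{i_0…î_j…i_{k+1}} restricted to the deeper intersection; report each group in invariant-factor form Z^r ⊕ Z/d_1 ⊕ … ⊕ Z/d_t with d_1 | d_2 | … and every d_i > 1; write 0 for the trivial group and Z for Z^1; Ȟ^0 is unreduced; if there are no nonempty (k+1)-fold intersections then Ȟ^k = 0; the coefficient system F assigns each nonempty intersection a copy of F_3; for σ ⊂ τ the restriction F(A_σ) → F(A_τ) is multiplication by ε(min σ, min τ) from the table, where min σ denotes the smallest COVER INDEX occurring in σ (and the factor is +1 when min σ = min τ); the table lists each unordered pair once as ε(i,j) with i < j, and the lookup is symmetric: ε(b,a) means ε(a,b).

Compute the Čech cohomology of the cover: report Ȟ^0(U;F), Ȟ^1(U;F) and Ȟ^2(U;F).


Ȟ^0(U;F) ≅ Z/3; Ȟ^1(U;F) ≅ 0; Ȟ^2(U;F) ≅ 0

intersection data:
  A12={q6,q9,q26} A13={q16,q26,q27} A14={q2,q16,q20} A15={q2,q13,q21} A16={q6,q13,q23} A23={q10,q22,q26} A24={q3,q5,q28} A25={q4,q22,q28} A26={q5,q6,q7} A34={q16,q24,q31} A35={q1,q22,q33} A36={q1,q24,q34} A45={q2,q8,q28} A46={q5,q24,q30} A56={q1,q12,q13}
  A123={q26} A126={q6} A134={q16} A145={q2} A156={q13} A235={q22} A245={q28} A246={q5} A346={q24} A356={q1}
C dims 6,15,10; δ0: rk_F3 5; δ1: rk_F3 10
Ȟ^0 = (6 − 5) − 0 = 1, so Ȟ^0 ≅ Z/3
Ȟ^1 = (15 − 10) − 5 = 0, so Ȟ^1 ≅ 0
Ȟ^2 = (10 − 0) − 10 = 0, so Ȟ^2 ≅ 0


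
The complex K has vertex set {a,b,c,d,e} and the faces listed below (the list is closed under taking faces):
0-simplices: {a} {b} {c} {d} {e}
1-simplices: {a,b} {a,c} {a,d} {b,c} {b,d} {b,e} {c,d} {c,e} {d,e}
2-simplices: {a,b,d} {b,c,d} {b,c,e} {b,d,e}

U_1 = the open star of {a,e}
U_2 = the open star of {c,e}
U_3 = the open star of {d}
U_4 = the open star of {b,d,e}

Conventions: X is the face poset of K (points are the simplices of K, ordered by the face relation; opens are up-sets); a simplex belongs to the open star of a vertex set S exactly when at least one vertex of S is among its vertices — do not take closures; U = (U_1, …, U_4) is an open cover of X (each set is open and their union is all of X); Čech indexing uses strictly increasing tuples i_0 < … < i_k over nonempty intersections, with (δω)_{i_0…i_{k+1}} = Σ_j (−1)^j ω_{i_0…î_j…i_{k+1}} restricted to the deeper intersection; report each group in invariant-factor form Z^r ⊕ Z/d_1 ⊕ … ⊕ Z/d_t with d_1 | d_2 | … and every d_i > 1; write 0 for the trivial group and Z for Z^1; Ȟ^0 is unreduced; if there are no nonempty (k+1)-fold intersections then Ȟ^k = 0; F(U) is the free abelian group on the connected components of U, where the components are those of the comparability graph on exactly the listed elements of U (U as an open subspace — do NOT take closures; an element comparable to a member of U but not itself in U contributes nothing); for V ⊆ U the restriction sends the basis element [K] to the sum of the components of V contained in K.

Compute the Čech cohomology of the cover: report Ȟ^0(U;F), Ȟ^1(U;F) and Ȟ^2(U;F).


Ȟ^0(U;F) ≅ Z; Ȟ^1(U;F) ≅ Z; Ȟ^2(U;F) ≅ 0

nerve of the cover:
  U1={{a},{e},{a,b},{a,c},{a,d},{b,e},{c,e},{d,e},{a,b,d},{b,c,e},{b,d,e}} U2={{c},{e},{a,c},{b,c},{b,e},{c,d},{c,e},{d,e},{b,c,d},{b,c,e},{b,d,e}} U3={{d},{a,d},{b,d},{c,d},{d,e},{a,b,d},{b,c,d},{b,d,e}} U4={{b},{d},{e},{a,b},{a,d},{b,c},{b,d},{b,e},{c,d},{c,e},{d,e},{a,b,d},{b,c,d},{b,c,e},{b,d,e}}
  U12={{e},{a,c},{b,e},{c,e},{d,e},{b,c,e},{b,d,e}} U13={{a,d},{d,e},{a,b,d},{b,d,e}} U14={{e},{a,b},{a,d},{b,e},{c,e},{d,e},{a,b,d},{b,c,e},{b,d,e}} U23={{c,d},{d,e},{b,c,d},{b,d,e}} U24={{e},{b,c},{b,e},{c,d},{c,e},{d,e},{b,c,d},{b,c,e},{b,d,e}} U34={{d},{a,d},{b,d},{c,d},{d,e},{a,b,d},{b,c,d},{b,d,e}}
  U123={{d,e},{b,d,e}} U124={{e},{b,e},{c,e},{d,e},{b,c,e},{b,d,e}} U134={{a,d},{d,e},{a,b,d},{b,d,e}} U234={{c,d},{d,e},{b,c,d},{b,d,e}}
  U1234={{d,e},{b,d,e}}
components per intersection:
  U1: {{a},{a,b},{a,c},{a,d},{a,b,d}} {{e},{b,e},{c,e},{d,e},{b,c,e},{b,d,e}}
  U2: {{c},{e},{a,c},{b,c},{b,e},{c,d},{c,e},{d,e},{b,c,d},{b,c,e},{b,d,e}}
  U3: {{d},{a,d},{b,d},{c,d},{d,e},{a,b,d},{b,c,d},{b,d,e}}
  U4: {{b},{d},{e},{a,b},{a,d},{b,c},{b,d},{b,e},{c,d},{c,e},{d,e},{a,b,d},{b,c,d},{b,c,e},{b,d,e}}
  U12: {{e},{b,e},{c,e},{d,e},{b,c,e},{b,d,e}} {{a,c}}
  U13: {{a,d},{a,b,d}} {{d,e},{b,d,e}}
  U14: {{e},{b,e},{c,e},{d,e},{b,c,e},{b,d,e}} {{a,b},{a,d},{a,b,d}}
  U23: {{c,d},{b,c,d}} {{d,e},{b,d,e}}
  U24: {{e},{b,c},{b,e},{c,d},{c,e},{d,e},{b,c,d},{b,c,e},{b,d,e}}
  U34: {{d},{a,d},{b,d},{c,d},{d,e},{a,b,d},{b,c,d},{b,d,e}}
  U123: {{d,e},{b,d,e}}
  U124: {{e},{b,e},{c,e},{d,e},{b,c,e},{b,d,e}}
  U134: {{a,d},{a,b,d}} {{d,e},{b,d,e}}
  U234: {{c,d},{b,c,d}} {{d,e},{b,d,e}}
  U1234: {{d,e},{b,d,e}}
C dims 5,10,6,1; δ0: rk 4, SNF 1^4; δ1: rk 5, SNF 1^5; δ2: rk 1, SNF 1^1
Ȟ^0 = (5 − 4) − 0 = 1, so Ȟ^0 ≅ Z
Ȟ^1 = (10 − 5) − 4 = 1, so Ȟ^1 ≅ Z
Ȟ^2 = (6 − 1) − 5 = 0, so Ȟ^2 ≅ 0


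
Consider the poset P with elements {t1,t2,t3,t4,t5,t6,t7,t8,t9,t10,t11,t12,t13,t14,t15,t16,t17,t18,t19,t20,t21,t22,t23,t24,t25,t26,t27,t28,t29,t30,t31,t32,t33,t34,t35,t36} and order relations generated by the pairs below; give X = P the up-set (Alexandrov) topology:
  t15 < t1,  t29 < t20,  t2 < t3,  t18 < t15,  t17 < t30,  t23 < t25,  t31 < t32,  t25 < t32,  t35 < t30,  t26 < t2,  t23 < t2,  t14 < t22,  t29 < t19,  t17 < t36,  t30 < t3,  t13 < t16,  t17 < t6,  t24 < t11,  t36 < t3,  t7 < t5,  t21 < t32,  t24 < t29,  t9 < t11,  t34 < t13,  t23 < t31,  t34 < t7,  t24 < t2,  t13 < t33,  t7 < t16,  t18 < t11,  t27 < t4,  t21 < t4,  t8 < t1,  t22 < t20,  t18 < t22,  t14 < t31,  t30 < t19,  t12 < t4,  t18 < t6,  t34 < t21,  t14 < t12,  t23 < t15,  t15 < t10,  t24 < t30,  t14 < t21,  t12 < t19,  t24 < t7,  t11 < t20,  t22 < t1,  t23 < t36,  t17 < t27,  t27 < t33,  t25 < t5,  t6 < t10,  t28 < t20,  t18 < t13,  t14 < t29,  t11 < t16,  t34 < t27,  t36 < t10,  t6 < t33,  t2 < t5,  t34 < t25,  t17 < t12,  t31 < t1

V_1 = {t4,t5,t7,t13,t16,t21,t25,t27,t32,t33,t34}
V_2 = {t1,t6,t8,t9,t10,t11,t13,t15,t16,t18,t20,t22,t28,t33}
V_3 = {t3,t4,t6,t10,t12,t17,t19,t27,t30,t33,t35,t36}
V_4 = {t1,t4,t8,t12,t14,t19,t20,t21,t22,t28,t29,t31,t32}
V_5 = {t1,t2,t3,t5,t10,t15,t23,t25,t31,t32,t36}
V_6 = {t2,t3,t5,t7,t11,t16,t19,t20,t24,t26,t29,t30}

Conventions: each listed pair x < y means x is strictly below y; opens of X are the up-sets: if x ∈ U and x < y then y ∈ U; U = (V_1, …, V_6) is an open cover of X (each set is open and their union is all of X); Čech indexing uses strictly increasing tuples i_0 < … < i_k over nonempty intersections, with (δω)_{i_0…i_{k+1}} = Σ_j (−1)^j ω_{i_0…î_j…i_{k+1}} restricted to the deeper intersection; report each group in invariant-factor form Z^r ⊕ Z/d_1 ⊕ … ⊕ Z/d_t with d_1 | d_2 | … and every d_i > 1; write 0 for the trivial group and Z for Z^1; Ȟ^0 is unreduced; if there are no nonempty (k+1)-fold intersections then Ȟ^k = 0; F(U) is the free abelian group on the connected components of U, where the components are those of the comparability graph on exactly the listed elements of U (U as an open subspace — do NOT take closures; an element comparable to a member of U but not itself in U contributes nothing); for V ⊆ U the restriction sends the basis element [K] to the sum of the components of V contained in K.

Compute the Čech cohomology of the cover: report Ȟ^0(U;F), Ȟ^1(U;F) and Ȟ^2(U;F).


Ȟ^0 = Z,  Ȟ^1 = 0,  Ȟ^2 = Z/2

nerve of the cover:
  V12={t13,t16,t33} V13={t4,t27,t33} V14={t4,t21,t32} V15={t5,t25,t32} V16={t5,t7,t16} V23={t6,t10,t33} V24={t1,t8,t20,t22,t28} V25={t1,t10,t15} V26={t11,t16,t20} V34={t4,t12,t19} V35={t3,t10,t36} V36={t3,t19,t30} V45={t1,t31,t32} V46={t19,t20,t29} V56={t2,t3,t5}
  V123={t33} V126={t16} V134={t4} V145={t32} V156={t5} V235={t10} V245={t1} V246={t20} V346={t19} V356={t3}
components per intersection:
  V1: {t4,t5,t7,t13,t16,t21,t25,t27,t32,t33,t34}
  V2: {t1,t6,t8,t9,t10,t11,t13,t15,t16,t18,t20,t22,t28,t33}
  V3: {t3,t4,t6,t10,t12,t17,t19,t27,t30,t33,t35,t36}
  V4: {t1,t4,t8,t12,t14,t19,t20,t21,t22,t28,t29,t31,t32}
  V5: {t1,t2,t3,t5,t10,t15,t23,t25,t31,t32,t36}
  V6: {t2,t3,t5,t7,t11,t16,t19,t20,t24,t26,t29,t30}
  V12: {t13,t16,t33}
  V13: {t4,t27,t33}
  V14: {t4,t21,t32}
  V15: {t5,t25,t32}
  V16: {t5,t7,t16}
  V23: {t6,t10,t33}
  V24: {t1,t8,t20,t22,t28}
  V25: {t1,t10,t15}
  V26: {t11,t16,t20}
  V34: {t4,t12,t19}
  V35: {t3,t10,t36}
  V36: {t3,t19,t30}
  V45: {t1,t31,t32}
  V46: {t19,t20,t29}
  V56: {t2,t3,t5}
  V123: {t33}
  V126: {t16}
  V134: {t4}
  V145: {t32}
  V156: {t5}
  V235: {t10}
  V245: {t1}
  V246: {t20}
  V346: {t19}
  V356: {t3}
C dims 6,15,10; δ0: rk 5, SNF 1^5; δ1: rk 10, SNF 1^9·2
Ȟ^0 = (6 − 5) − 0 = 1, so Ȟ^0 ≅ Z
Ȟ^1 = (15 − 10) − 5 = 0, so Ȟ^1 ≅ 0
Ȟ^2 = (10 − 0) − 10 = 0 plus torsion [2], so Ȟ^2 ≅ Z/2


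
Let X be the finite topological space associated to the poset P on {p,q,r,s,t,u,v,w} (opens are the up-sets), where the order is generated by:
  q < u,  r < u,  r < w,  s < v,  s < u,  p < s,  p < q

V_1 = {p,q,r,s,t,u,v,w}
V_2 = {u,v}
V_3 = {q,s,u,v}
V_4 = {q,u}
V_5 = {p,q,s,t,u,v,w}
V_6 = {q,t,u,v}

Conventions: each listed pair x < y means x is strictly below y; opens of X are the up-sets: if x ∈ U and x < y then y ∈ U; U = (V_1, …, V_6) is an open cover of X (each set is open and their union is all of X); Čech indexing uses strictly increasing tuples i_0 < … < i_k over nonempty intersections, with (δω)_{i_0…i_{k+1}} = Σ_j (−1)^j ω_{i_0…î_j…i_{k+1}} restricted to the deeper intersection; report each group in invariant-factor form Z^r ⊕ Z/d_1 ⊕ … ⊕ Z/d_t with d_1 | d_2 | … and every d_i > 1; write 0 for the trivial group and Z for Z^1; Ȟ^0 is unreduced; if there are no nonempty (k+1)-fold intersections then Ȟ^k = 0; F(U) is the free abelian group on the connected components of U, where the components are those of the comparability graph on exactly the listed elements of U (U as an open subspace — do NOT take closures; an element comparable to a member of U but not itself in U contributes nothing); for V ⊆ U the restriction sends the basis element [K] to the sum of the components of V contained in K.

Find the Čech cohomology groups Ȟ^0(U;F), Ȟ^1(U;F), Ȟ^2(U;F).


Ȟ^0(U;F) ≅ Z^2,  Ȟ^1(U;F) ≅ 0,  Ȟ^2(U;F) ≅ 0

nonempty overlaps:
  V12={u,v} V13={q,s,u,v} V14={q,u} V15={p,q,s,t,u,v,w} V16={q,t,u,v} V23={u,v} V24={u} V25={u,v} V26={u,v} V34={q,u} V35={q,s,u,v} V36={q,u,v} V45={q,u} V46={q,u} V56={q,t,u,v}
  V123={u,v} V124={u} V125={u,v} V126={u,v} V134={q,u} V135={q,s,u,v} V136={q,u,v} V145={q,u} V146={q,u} V156={q,t,u,v} V234={u} V235={u,v} V236={u,v} V245={u} V246={u} V256={u,v} V345={q,u} V346={q,u} V356={q,u,v} V456={q,u}
  V1234={u} V1235={u,v} V1236={u,v} V1245={u} V1246={u} V1256={u,v} V1345={q,u} V1346={q,u} V1356={q,u,v} V1456={q,u} V2345={u} V2346={u} V2356={u,v} V2456={u} V3456={q,u}
  V12345={u} V12346={u} V12356={u,v} V12456={u} V13456={q,u} V23456={u}
  V123456={u}
components per intersection:
  V1: {p,q,r,s,u,v,w} {t}
  V2: {u} {v}
  V3: {q,s,u,v}
  V4: {q,u}
  V5: {p,q,s,u,v} {t} {w}
  V6: {q,u} {t} {v}
  V12: {u} {v}
  V13: {q,s,u,v}
  V14: {q,u}
  V15: {p,q,s,u,v} {t} {w}
  V16: {q,u} {t} {v}
  V23: {u} {v}
  V24: {u}
  V25: {u} {v}
  V26: {u} {v}
  V34: {q,u}
  V35: {q,s,u,v}
  V36: {q,u} {v}
  V45: {q,u}
  V46: {q,u}
  V56: {q,u} {t} {v}
  V123: {u} {v}
  V124: {u}
  V125: {u} {v}
  V126: {u} {v}
  V134: {q,u}
  V135: {q,s,u,v}
  V136: {q,u} {v}
  V145: {q,u}
  V146: {q,u}
  V156: {q,u} {t} {v}
  V234: {u}
  V235: {u} {v}
  V236: {u} {v}
  V245: {u}
  V246: {u}
  V256: {u} {v}
  V345: {q,u}
  V346: {q,u}
  V356: {q,u} {v}
  V456: {q,u}
  V1234: {u}
  V1235: {u} {v}
  V1236: {u} {v}
  V1245: {u}
  V1246: {u}
  V1256: {u} {v}
  V1345: {q,u}
  V1346: {q,u}
  V1356: {q,u} {v}
  V1456: {q,u}
  V2345: {u}
  V2346: {u}
  V2356: {u} {v}
  V2456: {u}
  V3456: {q,u}
  V12345: {u}
  V12346: {u}
  V12356: {u} {v}
  V12456: {u}
  V13456: {q,u}
  V23456: {u}
  V123456: {u}
C dims 12,26,30,20; δ0: rk 10, SNF 1^10; δ1: rk 16, SNF 1^16; δ2: rk 14, SNF 1^14
degree 0: 12−10−0 = 2 → Ȟ^0 ≅ Z^2
degree 1: 26−16−10 = 0 → Ȟ^1 ≅ 0
degree 2: 30−14−16 = 0 → Ȟ^2 ≅ 0


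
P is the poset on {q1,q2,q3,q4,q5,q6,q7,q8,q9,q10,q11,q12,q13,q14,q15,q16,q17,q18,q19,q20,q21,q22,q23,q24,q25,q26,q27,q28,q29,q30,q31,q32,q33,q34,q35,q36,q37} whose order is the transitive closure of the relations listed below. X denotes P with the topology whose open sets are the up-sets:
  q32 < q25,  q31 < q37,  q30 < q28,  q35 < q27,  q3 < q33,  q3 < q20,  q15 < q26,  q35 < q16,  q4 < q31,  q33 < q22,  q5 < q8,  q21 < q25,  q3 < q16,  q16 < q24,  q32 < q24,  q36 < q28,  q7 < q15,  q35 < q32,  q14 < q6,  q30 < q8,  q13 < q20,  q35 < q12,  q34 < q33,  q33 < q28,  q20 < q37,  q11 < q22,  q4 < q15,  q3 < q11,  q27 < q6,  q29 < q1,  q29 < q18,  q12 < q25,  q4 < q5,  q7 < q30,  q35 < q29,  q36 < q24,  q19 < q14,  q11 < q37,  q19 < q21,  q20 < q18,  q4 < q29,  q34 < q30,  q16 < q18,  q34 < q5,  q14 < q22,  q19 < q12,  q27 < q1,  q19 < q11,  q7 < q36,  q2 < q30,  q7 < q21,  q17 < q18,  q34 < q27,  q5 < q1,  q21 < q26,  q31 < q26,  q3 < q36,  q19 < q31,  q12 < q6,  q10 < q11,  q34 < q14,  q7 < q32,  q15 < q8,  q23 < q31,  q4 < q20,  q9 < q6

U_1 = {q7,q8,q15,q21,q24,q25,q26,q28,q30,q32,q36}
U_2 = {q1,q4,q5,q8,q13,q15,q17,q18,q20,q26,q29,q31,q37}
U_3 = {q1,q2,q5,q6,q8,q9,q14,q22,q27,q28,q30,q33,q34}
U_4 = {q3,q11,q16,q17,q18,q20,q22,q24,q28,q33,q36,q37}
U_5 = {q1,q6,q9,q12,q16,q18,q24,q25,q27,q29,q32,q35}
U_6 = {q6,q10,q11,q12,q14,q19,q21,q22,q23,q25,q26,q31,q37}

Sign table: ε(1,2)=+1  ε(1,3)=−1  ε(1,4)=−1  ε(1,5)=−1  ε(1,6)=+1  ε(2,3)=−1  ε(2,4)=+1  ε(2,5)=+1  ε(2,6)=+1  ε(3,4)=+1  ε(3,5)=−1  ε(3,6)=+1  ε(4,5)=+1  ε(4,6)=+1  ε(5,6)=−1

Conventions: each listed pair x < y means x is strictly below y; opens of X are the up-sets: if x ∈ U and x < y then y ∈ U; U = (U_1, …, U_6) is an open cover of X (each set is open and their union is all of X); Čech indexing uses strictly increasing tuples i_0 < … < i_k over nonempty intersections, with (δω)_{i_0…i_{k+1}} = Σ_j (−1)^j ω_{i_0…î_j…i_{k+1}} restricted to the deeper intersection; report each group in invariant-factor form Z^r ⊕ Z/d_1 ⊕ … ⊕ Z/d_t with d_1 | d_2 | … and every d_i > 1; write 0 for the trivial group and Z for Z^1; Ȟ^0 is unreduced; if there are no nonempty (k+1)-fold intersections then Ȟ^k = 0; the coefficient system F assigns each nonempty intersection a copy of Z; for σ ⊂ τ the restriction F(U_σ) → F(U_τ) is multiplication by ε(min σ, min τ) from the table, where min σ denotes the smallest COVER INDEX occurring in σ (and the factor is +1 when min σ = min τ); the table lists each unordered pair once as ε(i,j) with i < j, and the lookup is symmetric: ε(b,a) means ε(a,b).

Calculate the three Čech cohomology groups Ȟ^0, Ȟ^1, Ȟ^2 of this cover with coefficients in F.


Ȟ^0(U;F) ≅ 0, Ȟ^1(U;F) ≅ Z/2, Ȟ^2(U;F) ≅ Z

nerve simplices:
  U12={q8,q15,q26} U13={q8,q28,q30} U14={q24,q28,q36} U15={q24,q25,q32} U16={q21,q25,q26} U23={q1,q5,q8} U24={q17,q18,q20,q37} U25={q1,q18,q29} U26={q26,q31,q37} U34={q22,q28,q33} U35={q1,q6,q9,q27} U36={q6,q14,q22} U45={q16,q18,q24} U46={q11,q22,q37} U56={q6,q12,q25}
  U123={q8} U126={q26} U134={q28} U145={q24} U156={q25} U235={q1} U245={q18} U246={q37} U346={q22} U356={q6}
C dims 6,15,10; δ0: rk 6, SNF 1^5·2; δ1: rk 9, SNF 1^9
degree 0: 6−6−0 = 0 → Ȟ^0 ≅ 0
degree 1: 15−9−6 = 0 plus torsion [2] → Ȟ^1 ≅ Z/2
degree 2: 10−0−9 = 1 → Ȟ^2 ≅ Z


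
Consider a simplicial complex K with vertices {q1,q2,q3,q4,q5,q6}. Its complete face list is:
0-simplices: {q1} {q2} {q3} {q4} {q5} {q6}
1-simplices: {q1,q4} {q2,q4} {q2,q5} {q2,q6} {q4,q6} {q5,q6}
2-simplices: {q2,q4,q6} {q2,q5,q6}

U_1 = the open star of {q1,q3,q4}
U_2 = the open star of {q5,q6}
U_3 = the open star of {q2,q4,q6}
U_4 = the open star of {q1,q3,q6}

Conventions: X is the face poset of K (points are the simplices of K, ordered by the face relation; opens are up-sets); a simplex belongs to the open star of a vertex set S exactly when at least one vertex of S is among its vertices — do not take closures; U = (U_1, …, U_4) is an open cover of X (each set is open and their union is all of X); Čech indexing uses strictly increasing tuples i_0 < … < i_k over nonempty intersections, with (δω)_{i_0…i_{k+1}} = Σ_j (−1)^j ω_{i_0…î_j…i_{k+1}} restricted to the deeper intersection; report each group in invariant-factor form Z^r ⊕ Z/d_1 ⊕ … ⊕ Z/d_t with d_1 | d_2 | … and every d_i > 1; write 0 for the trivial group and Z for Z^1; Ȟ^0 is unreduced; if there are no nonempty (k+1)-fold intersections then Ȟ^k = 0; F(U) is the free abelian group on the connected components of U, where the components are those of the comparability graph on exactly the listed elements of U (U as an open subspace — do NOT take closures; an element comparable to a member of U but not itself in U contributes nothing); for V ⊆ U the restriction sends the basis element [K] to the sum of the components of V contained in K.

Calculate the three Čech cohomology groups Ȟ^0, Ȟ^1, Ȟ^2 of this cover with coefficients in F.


Ȟ^0 ≅ Z^2, Ȟ^1 ≅ 0, Ȟ^2 ≅ 0

nerve of the cover:
  U1={{q1},{q3},{q4},{q1,q4},{q2,q4},{q4,q6},{q2,q4,q6}} U2={{q5},{q6},{q2,q5},{q2,q6},{q4,q6},{q5,q6},{q2,q4,q6},{q2,q5,q6}} U3={{q2},{q4},{q6},{q1,q4},{q2,q4},{q2,q5},{q2,q6},{q4,q6},{q5,q6},{q2,q4,q6},{q2,q5,q6}} U4={{q1},{q3},{q6},{q1,q4},{q2,q6},{q4,q6},{q5,q6},{q2,q4,q6},{q2,q5,q6}}
  U12={{q4,q6},{q2,q4,q6}} U13={{q4},{q1,q4},{q2,q4},{q4,q6},{q2,q4,q6}} U14={{q1},{q3},{q1,q4},{q4,q6},{q2,q4,q6}} U23={{q6},{q2,q5},{q2,q6},{q4,q6},{q5,q6},{q2,q4,q6},{q2,q5,q6}} U24={{q6},{q2,q6},{q4,q6},{q5,q6},{q2,q4,q6},{q2,q5,q6}} U34={{q6},{q1,q4},{q2,q6},{q4,q6},{q5,q6},{q2,q4,q6},{q2,q5,q6}}
  U123={{q4,q6},{q2,q4,q6}} U124={{q4,q6},{q2,q4,q6}} U134={{q1,q4},{q4,q6},{q2,q4,q6}} U234={{q6},{q2,q6},{q4,q6},{q5,q6},{q2,q4,q6},{q2,q5,q6}}
  U1234={{q4,q6},{q2,q4,q6}}
components per intersection:
  U1: {{q1},{q4},{q1,q4},{q2,q4},{q4,q6},{q2,q4,q6}} {{q3}}
  U2: {{q5},{q6},{q2,q5},{q2,q6},{q4,q6},{q5,q6},{q2,q4,q6},{q2,q5,q6}}
  U3: {{q2},{q4},{q6},{q1,q4},{q2,q4},{q2,q5},{q2,q6},{q4,q6},{q5,q6},{q2,q4,q6},{q2,q5,q6}}
  U4: {{q1},{q1,q4}} {{q3}} {{q6},{q2,q6},{q4,q6},{q5,q6},{q2,q4,q6},{q2,q5,q6}}
  U12: {{q4,q6},{q2,q4,q6}}
  U13: {{q4},{q1,q4},{q2,q4},{q4,q6},{q2,q4,q6}}
  U14: {{q1},{q1,q4}} {{q3}} {{q4,q6},{q2,q4,q6}}
  U23: {{q6},{q2,q5},{q2,q6},{q4,q6},{q5,q6},{q2,q4,q6},{q2,q5,q6}}
  U24: {{q6},{q2,q6},{q4,q6},{q5,q6},{q2,q4,q6},{q2,q5,q6}}
  U34: {{q6},{q2,q6},{q4,q6},{q5,q6},{q2,q4,q6},{q2,q5,q6}} {{q1,q4}}
  U123: {{q4,q6},{q2,q4,q6}}
  U124: {{q4,q6},{q2,q4,q6}}
  U134: {{q1,q4}} {{q4,q6},{q2,q4,q6}}
  U234: {{q6},{q2,q6},{q4,q6},{q5,q6},{q2,q4,q6},{q2,q5,q6}}
  U1234: {{q4,q6},{q2,q4,q6}}
C dims 7,9,5,1; δ0: rk 5, SNF 1^5; δ1: rk 4, SNF 1^4; δ2: rk 1, SNF 1^1
Ȟ^0 = (7 − 5) − 0 = 2, so Ȟ^0 ≅ Z^2
Ȟ^1 = (9 − 4) − 5 = 0, so Ȟ^1 ≅ 0
Ȟ^2 = (5 − 1) − 4 = 0, so Ȟ^2 ≅ 0


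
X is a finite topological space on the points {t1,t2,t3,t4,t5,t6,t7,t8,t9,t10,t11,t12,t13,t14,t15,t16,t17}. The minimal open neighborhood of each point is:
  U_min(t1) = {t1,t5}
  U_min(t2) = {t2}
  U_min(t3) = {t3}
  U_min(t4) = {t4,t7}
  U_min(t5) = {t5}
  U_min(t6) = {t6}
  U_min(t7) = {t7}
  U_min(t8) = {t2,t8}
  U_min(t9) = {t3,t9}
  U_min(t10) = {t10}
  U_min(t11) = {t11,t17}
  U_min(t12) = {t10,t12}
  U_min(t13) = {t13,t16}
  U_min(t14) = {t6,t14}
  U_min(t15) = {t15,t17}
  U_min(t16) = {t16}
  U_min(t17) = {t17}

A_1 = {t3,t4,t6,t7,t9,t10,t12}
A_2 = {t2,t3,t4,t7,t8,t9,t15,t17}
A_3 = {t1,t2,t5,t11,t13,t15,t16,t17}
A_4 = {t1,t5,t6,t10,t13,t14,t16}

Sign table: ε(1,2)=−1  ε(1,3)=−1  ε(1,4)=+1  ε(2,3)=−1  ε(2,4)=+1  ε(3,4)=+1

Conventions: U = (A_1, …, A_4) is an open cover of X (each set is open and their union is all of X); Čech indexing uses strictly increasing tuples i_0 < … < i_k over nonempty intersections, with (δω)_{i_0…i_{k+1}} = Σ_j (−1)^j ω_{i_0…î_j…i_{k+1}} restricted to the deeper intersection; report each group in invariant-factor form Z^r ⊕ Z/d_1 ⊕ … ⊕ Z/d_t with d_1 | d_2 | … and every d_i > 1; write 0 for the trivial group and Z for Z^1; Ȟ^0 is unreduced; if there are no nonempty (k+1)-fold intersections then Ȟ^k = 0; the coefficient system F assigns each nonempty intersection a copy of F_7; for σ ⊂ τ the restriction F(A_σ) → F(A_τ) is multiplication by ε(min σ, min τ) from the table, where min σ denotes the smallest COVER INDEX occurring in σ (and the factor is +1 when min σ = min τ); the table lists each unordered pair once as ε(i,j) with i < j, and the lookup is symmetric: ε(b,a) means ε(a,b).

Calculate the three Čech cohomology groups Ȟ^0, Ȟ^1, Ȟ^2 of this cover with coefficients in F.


cover nerve:
  A12={t3,t4,t7,t9} A14={t6,t10} A23={t2,t15,t17} A34={t1,t5,t13,t16}
C dims 4,4; δ0: rk_F7 3
Ȟ^0: (4−3)−0=1 ⇒ Z/7
Ȟ^1: (4−0)−3=1 ⇒ Z/7
Ȟ^2: (0−0)−0=0 ⇒ 0

Ȟ^0 = Z/7, Ȟ^1 = Z/7 and Ȟ^2 = 0


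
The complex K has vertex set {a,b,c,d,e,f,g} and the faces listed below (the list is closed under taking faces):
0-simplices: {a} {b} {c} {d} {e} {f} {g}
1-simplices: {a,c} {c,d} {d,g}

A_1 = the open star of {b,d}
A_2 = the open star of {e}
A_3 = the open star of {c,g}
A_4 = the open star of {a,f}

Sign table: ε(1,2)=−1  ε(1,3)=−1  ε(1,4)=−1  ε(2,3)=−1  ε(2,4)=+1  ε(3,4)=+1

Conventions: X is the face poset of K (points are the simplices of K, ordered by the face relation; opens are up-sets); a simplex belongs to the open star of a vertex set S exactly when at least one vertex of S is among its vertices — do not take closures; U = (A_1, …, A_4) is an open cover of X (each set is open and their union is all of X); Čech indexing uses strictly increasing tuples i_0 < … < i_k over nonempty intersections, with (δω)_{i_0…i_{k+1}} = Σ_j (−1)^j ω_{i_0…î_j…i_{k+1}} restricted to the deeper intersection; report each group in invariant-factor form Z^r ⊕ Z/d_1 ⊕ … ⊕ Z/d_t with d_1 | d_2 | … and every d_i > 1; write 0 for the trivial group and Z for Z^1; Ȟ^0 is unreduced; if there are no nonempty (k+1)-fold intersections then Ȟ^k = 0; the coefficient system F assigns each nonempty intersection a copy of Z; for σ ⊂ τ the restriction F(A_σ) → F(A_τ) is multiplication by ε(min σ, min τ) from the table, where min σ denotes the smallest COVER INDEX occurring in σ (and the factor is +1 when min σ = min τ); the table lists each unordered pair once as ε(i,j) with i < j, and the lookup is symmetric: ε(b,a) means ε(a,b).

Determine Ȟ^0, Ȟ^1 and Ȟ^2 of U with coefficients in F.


nerve simplices:
  A1={{b},{d},{c,d},{d,g}} A2={{e}} A3={{c},{g},{a,c},{c,d},{d,g}} A4={{a},{f},{a,c}}
  A13={{c,d},{d,g}} A34={{a,c}}
C dims 4,2; δ0: rk 2, SNF 1^2
degree 0: 4−2−0 = 2 → Ȟ^0 ≅ Z^2
degree 1: 2−0−2 = 0 → Ȟ^1 ≅ 0
degree 2: 0−0−0 = 0 → Ȟ^2 ≅ 0

Ȟ^0(U;F) ≅ Z^2, Ȟ^1(U;F) ≅ 0, Ȟ^2(U;F) ≅ 0


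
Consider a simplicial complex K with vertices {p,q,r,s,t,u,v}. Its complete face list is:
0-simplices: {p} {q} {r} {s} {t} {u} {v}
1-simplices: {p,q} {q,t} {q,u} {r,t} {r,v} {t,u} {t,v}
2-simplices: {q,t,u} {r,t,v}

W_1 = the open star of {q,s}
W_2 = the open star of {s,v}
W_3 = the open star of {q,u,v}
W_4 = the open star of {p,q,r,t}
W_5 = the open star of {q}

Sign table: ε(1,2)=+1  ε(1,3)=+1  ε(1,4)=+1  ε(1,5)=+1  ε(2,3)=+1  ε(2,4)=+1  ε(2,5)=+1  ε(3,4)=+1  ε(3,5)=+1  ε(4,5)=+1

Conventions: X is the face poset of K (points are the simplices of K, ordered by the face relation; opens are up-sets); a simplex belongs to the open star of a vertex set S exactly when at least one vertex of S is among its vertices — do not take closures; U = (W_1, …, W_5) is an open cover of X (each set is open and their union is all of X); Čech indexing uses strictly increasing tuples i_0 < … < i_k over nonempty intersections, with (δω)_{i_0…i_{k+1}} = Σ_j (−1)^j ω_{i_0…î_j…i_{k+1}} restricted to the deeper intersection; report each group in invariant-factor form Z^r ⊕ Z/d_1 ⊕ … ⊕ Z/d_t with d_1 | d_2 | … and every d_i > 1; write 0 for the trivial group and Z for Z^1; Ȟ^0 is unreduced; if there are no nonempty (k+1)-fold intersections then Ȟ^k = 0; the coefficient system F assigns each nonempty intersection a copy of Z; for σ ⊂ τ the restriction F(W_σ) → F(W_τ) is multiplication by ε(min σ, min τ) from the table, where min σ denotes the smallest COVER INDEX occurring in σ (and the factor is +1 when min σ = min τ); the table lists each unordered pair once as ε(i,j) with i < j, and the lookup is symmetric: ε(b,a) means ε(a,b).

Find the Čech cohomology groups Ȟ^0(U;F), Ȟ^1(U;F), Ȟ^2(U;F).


Ȟ^0 = Z, Ȟ^1 = Z, Ȟ^2 = 0

nerve simplices:
  W1={{q},{s},{p,q},{q,t},{q,u},{q,t,u}} W2={{s},{v},{r,v},{t,v},{r,t,v}} W3={{q},{u},{v},{p,q},{q,t},{q,u},{r,v},{t,u},{t,v},{q,t,u},{r,t,v}} W4={{p},{q},{r},{t},{p,q},{q,t},{q,u},{r,t},{r,v},{t,u},{t,v},{q,t,u},{r,t,v}} W5={{q},{p,q},{q,t},{q,u},{q,t,u}}
  W12={{s}} W13={{q},{p,q},{q,t},{q,u},{q,t,u}} W14={{q},{p,q},{q,t},{q,u},{q,t,u}} W15={{q},{p,q},{q,t},{q,u},{q,t,u}} W23={{v},{r,v},{t,v},{r,t,v}} W24={{r,v},{t,v},{r,t,v}} W34={{q},{p,q},{q,t},{q,u},{r,v},{t,u},{t,v},{q,t,u},{r,t,v}} W35={{q},{p,q},{q,t},{q,u},{q,t,u}} W45={{q},{p,q},{q,t},{q,u},{q,t,u}}
  W134={{q},{p,q},{q,t},{q,u},{q,t,u}} W135={{q},{p,q},{q,t},{q,u},{q,t,u}} W145={{q},{p,q},{q,t},{q,u},{q,t,u}} W234={{r,v},{t,v},{r,t,v}} W345={{q},{p,q},{q,t},{q,u},{q,t,u}}
  W1345={{q},{p,q},{q,t},{q,u},{q,t,u}}
C dims 5,9,5,1; δ0: rk 4, SNF 1^4; δ1: rk 4, SNF 1^4; δ2: rk 1, SNF 1^1
degree 0: 5−4−0 = 1 → Ȟ^0 ≅ Z
degree 1: 9−4−4 = 1 → Ȟ^1 ≅ Z
degree 2: 5−1−4 = 0 → Ȟ^2 ≅ 0


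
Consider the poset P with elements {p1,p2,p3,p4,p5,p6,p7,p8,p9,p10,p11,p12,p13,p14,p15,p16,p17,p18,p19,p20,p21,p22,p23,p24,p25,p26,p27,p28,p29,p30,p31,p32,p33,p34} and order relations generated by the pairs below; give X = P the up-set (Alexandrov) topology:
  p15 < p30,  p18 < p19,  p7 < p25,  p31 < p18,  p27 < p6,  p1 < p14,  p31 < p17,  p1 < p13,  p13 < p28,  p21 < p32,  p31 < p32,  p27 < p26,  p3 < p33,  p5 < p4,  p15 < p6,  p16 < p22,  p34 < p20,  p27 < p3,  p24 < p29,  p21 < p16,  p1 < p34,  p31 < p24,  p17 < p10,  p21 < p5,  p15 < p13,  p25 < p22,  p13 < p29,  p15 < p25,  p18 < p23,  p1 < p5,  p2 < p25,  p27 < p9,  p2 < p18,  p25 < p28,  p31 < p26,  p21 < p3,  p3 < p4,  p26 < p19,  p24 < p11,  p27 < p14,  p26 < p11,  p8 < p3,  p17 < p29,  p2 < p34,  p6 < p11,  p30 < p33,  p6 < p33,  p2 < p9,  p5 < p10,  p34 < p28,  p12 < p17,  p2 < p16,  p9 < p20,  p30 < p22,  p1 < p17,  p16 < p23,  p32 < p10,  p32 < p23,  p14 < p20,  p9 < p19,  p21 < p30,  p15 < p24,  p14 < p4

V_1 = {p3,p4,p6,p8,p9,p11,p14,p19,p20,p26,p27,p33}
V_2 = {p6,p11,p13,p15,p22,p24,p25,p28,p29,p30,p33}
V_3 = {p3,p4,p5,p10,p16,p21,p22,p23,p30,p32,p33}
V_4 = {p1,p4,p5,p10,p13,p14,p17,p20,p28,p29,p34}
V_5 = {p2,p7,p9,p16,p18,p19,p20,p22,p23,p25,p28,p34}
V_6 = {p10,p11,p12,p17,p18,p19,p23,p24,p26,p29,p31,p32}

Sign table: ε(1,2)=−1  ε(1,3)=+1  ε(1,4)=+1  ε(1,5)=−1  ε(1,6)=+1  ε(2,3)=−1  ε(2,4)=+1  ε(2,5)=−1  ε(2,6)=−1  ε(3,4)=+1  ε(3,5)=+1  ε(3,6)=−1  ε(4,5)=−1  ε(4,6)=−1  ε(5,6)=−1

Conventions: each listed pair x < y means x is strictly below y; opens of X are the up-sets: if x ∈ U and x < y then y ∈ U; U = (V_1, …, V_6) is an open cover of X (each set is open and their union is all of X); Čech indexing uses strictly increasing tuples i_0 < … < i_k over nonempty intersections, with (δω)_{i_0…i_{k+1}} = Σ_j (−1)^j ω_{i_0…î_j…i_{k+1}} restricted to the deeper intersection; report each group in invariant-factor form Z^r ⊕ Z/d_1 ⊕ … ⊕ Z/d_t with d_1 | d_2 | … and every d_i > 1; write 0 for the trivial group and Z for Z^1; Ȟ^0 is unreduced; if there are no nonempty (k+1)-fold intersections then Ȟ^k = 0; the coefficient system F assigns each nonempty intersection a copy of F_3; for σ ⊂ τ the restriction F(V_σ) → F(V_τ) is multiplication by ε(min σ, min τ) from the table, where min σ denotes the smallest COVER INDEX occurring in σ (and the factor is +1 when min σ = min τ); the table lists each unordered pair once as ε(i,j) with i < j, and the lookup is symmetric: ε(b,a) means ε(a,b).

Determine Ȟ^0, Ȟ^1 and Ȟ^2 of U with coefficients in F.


Ȟ^0 ≅ 0, Ȟ^1 ≅ 0 and Ȟ^2 ≅ Z/3

cover nerve:
  V12={p6,p11,p33} V13={p3,p4,p33} V14={p4,p14,p20} V15={p9,p19,p20} V16={p11,p19,p26} V23={p22,p30,p33} V24={p13,p28,p29} V25={p22,p25,p28} V26={p11,p24,p29} V34={p4,p5,p10} V35={p16,p22,p23} V36={p10,p23,p32} V45={p20,p28,p34} V46={p10,p17,p29} V56={p18,p19,p23}
  V123={p33} V126={p11} V134={p4} V145={p20} V156={p19} V235={p22} V245={p28} V246={p29} V346={p10} V356={p23}
C dims 6,15,10; δ0: rk_F3 6; δ1: rk_F3 9
Ȟ^0: (6−6)−0=0 ⇒ 0
Ȟ^1: (15−9)−6=0 ⇒ 0
Ȟ^2: (10−0)−9=1 ⇒ Z/3


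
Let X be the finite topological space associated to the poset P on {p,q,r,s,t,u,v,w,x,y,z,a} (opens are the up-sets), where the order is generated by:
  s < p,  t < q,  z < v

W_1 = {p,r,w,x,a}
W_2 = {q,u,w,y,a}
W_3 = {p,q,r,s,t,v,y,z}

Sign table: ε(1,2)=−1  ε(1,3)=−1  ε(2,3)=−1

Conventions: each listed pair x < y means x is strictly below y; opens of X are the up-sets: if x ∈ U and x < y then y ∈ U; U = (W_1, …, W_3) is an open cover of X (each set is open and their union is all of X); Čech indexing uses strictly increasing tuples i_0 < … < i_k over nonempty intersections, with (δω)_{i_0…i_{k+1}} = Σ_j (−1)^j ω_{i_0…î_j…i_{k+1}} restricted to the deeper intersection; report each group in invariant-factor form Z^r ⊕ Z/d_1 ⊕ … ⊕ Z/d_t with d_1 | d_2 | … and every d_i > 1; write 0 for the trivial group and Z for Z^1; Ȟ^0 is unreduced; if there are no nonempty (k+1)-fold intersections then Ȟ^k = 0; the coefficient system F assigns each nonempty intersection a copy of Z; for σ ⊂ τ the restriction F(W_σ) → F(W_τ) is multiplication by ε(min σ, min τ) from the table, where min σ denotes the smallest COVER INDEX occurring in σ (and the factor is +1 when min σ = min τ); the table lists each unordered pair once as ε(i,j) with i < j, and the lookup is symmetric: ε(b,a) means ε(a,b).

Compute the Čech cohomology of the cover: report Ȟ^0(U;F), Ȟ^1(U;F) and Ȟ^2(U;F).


Ȟ^0(U;F) ≅ 0, Ȟ^1(U;F) ≅ Z/2, Ȟ^2(U;F) ≅ 0

cover nerve:
  W12={w,a} W13={p,r} W23={q,y}
C dims 3,3; δ0: rk 3, SNF 1^2·2
Ȟ^0: (3−3)−0=0 ⇒ 0
Ȟ^1: (3−0)−3=0 plus torsion [2] ⇒ Z/2
Ȟ^2: (0−0)−0=0 ⇒ 0


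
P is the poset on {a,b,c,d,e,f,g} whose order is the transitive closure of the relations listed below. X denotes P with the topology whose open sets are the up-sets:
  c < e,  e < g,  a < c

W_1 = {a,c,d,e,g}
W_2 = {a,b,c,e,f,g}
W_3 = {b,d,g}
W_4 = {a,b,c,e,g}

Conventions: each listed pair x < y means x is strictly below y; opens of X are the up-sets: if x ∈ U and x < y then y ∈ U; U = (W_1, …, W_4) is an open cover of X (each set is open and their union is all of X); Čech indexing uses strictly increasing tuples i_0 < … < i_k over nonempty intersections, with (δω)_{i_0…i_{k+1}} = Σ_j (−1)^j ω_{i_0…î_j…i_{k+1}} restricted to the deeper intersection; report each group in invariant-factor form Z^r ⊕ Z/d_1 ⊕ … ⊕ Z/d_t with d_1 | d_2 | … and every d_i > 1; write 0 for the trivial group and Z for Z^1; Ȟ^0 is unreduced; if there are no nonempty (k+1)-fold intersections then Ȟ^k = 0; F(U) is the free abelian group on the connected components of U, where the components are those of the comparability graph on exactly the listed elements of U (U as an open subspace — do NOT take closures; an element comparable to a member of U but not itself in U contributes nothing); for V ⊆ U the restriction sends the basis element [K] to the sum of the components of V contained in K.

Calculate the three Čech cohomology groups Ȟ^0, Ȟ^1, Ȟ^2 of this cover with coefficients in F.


Ȟ^0(U;F) ≅ Z^4, Ȟ^1(U;F) ≅ 0, Ȟ^2(U;F) ≅ 0

intersection data:
  W12={a,c,e,g} W13={d,g} W14={a,c,e,g} W23={b,g} W24={a,b,c,e,g} W34={b,g}
  W123={g} W124={a,c,e,g} W134={g} W234={b,g}
  W1234={g}
components per intersection:
  W1: {a,c,e,g} {d}
  W2: {a,c,e,g} {b} {f}
  W3: {b} {d} {g}
  W4: {a,c,e,g} {b}
  W12: {a,c,e,g}
  W13: {d} {g}
  W14: {a,c,e,g}
  W23: {b} {g}
  W24: {a,c,e,g} {b}
  W34: {b} {g}
  W123: {g}
  W124: {a,c,e,g}
  W134: {g}
  W234: {b} {g}
  W1234: {g}
C dims 10,10,5,1; δ0: rk 6, SNF 1^6; δ1: rk 4, SNF 1^4; δ2: rk 1, SNF 1^1
Ȟ^0 = (10 − 6) − 0 = 4, so Ȟ^0 ≅ Z^4
Ȟ^1 = (10 − 4) − 6 = 0, so Ȟ^1 ≅ 0
Ȟ^2 = (5 − 1) − 4 = 0, so Ȟ^2 ≅ 0


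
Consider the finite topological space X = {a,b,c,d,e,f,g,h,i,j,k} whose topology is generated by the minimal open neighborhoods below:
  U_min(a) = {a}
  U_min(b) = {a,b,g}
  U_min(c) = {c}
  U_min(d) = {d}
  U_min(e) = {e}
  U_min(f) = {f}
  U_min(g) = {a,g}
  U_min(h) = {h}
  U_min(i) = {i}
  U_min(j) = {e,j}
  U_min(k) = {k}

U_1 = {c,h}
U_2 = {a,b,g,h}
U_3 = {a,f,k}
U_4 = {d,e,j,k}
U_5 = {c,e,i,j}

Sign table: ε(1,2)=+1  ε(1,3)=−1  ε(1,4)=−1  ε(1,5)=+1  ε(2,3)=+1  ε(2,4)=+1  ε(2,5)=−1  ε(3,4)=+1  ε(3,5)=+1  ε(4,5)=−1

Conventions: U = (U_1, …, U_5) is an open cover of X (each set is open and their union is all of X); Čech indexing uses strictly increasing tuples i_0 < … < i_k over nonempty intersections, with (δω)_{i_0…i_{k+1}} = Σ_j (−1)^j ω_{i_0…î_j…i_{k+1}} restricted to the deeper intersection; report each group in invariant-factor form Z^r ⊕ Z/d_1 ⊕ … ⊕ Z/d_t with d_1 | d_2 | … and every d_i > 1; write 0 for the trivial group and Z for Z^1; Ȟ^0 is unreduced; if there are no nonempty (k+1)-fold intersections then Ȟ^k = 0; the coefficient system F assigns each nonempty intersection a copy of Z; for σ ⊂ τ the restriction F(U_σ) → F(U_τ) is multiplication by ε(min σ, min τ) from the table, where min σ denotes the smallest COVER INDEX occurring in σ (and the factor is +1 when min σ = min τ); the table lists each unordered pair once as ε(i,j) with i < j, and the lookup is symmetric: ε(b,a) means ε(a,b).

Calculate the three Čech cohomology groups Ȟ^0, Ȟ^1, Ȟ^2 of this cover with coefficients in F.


Ȟ^0 ≅ 0, Ȟ^1 ≅ Z/2, Ȟ^2 ≅ 0

nerve simplices:
  U12={h} U15={c} U23={a} U34={k} U45={e,j}
C dims 5,5; δ0: rk 5, SNF 1^4·2
degree 0: 5−5−0 = 0 → Ȟ^0 ≅ 0
degree 1: 5−0−5 = 0 plus torsion [2] → Ȟ^1 ≅ Z/2
degree 2: 0−0−0 = 0 → Ȟ^2 ≅ 0
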